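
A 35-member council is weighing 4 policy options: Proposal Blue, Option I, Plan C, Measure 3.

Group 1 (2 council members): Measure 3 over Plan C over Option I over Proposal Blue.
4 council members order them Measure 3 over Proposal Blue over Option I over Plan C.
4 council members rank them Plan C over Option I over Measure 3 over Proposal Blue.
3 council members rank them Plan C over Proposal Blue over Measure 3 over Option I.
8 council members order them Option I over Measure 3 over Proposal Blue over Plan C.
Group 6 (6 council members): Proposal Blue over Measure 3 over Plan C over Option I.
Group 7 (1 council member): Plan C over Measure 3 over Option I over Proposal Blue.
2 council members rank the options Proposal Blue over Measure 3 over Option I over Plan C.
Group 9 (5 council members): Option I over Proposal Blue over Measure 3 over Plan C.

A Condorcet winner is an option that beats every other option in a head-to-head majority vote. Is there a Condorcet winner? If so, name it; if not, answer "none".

Head-to-head results (35 council members):
Proposal Blue vs Option I: Option I wins 20–15.
Proposal Blue vs Plan C: Proposal Blue wins 25–10.
Proposal Blue–Measure 3: Measure 3 19–16.
Option I vs Plan C: Option I, 19–16.
Option I vs Measure 3: Measure 3, 18–17.
Plan C vs Measure 3: Measure 3 wins 27–8.
Only Measure 3 has no losses; Measure 3 is the Condorcet winner.

Measure 3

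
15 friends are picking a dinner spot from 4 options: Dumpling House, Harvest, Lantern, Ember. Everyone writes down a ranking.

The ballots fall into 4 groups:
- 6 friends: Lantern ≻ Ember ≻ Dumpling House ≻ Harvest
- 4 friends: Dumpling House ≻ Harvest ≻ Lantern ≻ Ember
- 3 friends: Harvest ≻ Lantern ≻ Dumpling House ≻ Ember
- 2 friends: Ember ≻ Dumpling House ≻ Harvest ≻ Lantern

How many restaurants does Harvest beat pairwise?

Harvest against each rival (15 friends):
Harvest vs Dumpling House: Dumpling House, 12–3.
Harvest vs Lantern: Harvest is ranked higher on 4+3+2 = 9 ballots, Lantern on 6. Harvest wins 9–6.
Harvest vs Ember: Harvest preferred on 4+3 = 7 ballots; Ember wins 8–7.
Harvest beats Lantern; loses to Dumpling House, Ember — 1 pairwise win.

1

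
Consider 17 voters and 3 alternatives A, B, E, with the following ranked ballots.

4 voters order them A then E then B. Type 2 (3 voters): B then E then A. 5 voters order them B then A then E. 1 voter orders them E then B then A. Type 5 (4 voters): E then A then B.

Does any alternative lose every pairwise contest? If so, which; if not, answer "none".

none

Head-to-head results (17 voters):
A–B: B 9–8.
A vs E: A preferred on 4+5 = 9 ballots; A wins 9–8.
B vs E: B is ranked higher on 3+5 = 8 ballots, E on 9. E wins 9–8.
Each alternative has at least one pairwise win (A beats E; B beats A; E beats B) — no Condorcet loser.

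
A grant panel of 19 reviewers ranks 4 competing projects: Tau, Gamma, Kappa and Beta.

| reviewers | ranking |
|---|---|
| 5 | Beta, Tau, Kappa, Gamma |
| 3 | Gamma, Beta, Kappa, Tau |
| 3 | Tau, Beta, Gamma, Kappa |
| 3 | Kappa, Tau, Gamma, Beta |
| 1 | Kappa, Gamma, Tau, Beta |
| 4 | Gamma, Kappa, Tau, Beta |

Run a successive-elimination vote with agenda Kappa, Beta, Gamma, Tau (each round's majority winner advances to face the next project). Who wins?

Round 1: Kappa vs Beta — 8–11, Beta advances.
Round 2: Beta vs Gamma — 8–11, Gamma advances.
Round 3: Gamma vs Tau — 8–11, Tau advances.
Tau survives the agenda.

Tau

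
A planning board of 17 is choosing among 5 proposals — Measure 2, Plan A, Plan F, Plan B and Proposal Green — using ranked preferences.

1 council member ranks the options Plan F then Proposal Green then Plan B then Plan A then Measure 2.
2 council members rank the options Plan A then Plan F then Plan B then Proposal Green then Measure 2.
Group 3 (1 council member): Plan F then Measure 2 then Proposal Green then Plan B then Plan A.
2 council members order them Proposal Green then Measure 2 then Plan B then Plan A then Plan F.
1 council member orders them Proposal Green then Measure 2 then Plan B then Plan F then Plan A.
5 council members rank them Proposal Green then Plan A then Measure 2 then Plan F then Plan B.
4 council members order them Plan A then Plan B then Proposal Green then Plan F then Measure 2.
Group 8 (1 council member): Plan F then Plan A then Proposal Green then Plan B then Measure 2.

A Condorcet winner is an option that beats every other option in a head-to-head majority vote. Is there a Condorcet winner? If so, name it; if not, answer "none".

Proposal Green

Pairwise majorities:
Measure 2 vs Plan A: Plan A wins 13–4.
Measure 2–Plan F: Plan F 9–8.
Measure 2 vs Plan B: Measure 2 wins 9–8.
Measure 2 vs Proposal Green: Proposal Green wins 16–1.
Plan A vs Plan F: Plan A, 13–4.
Plan A vs Plan B: Plan A, 12–5.
Plan A vs Proposal Green: Proposal Green, 10–7.
Plan F vs Plan B: Plan F wins 10–7.
Plan F vs Proposal Green: Proposal Green, 12–5.
Plan B vs Proposal Green: Proposal Green wins 11–6.
Only Proposal Green has no losses; Proposal Green is the Condorcet winner.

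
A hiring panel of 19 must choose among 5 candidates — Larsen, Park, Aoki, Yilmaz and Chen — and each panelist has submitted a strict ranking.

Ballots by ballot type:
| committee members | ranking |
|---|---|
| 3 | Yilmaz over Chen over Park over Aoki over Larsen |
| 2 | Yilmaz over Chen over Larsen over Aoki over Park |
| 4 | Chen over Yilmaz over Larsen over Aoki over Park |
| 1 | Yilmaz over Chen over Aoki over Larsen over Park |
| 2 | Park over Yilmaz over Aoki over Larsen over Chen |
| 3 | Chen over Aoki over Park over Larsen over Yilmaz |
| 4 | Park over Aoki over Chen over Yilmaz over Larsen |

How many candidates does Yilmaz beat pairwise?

3

Yilmaz against each rival (19 committee members):
Yilmaz vs Larsen: Yilmaz, 16–3.
Yilmaz vs Park: Yilmaz is ranked higher on 3+2+4+1 = 10 ballots, Park on 9. Yilmaz wins 10–9.
Yilmaz–Aoki: Yilmaz 12–7.
Yilmaz–Chen: Chen 11–8.
Yilmaz beats Larsen, Park, Aoki; loses to Chen — 3 pairwise wins.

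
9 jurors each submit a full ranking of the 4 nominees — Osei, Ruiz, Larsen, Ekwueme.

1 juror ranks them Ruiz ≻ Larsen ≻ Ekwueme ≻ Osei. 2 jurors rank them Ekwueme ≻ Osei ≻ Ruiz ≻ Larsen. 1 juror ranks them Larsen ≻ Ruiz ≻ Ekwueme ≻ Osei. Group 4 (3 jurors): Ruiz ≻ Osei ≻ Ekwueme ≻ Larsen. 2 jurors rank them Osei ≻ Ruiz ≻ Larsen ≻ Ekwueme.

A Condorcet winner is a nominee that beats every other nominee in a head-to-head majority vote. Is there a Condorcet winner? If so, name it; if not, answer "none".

Ruiz

Pairwise majorities:
Osei vs Ruiz: 2+2 = 4 for Osei, 5 for Ruiz — Ruiz by 5–4.
Osei vs Larsen: Osei preferred on 2+3+2 = 7 ballots; Osei wins 7–2.
Osei vs Ekwueme: 3+2 = 5 for Osei, 4 for Ekwueme — Osei by 5–4.
Ruiz vs Larsen: Ruiz is ranked higher on 1+2+3+2 = 8 ballots, Larsen on 1. Ruiz wins 8–1.
Ruiz vs Ekwueme: Ruiz is ranked higher on 1+1+3+2 = 7 ballots, Ekwueme on 2. Ruiz wins 7–2.
Larsen vs Ekwueme: Larsen preferred on 1+1+2 = 4 ballots; Ekwueme wins 5–4.
Only Ruiz has no losses; Ruiz is the Condorcet winner.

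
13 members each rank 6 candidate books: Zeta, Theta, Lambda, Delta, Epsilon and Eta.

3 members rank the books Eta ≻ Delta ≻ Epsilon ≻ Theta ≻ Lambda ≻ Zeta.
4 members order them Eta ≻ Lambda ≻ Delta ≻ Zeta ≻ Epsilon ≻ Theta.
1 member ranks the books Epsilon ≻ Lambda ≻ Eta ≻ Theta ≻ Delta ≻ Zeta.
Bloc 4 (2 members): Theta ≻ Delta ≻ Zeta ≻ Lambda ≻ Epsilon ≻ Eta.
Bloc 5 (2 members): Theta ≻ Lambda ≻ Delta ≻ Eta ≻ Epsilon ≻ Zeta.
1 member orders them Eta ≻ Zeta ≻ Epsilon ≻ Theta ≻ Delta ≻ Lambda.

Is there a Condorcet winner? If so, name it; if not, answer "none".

Head-to-head results (13 members):
Zeta vs Theta: Zeta is ranked higher on 4+1 = 5 ballots, Theta on 8. Theta wins 8–5.
Zeta vs Lambda: 2+1 = 3 for Zeta, 10 for Lambda — Lambda by 10–3.
Zeta vs Delta: Zeta preferred on 1 ballot; Delta wins 12–1.
Zeta vs Epsilon: Zeta is ranked higher on 4+2+1 = 7 ballots, Epsilon on 6. Zeta wins 7–6.
Zeta vs Eta: 2 for Zeta, 11 for Eta — Eta by 11–2.
Theta vs Lambda: Theta preferred on 3+2+2+1 = 8 ballots; Theta wins 8–5.
Theta vs Delta: 6 to 7, Delta.
Theta vs Epsilon: Theta is ranked higher on 2+2 = 4 ballots, Epsilon on 9. Epsilon wins 9–4.
Theta vs Eta: 2+2 = 4 for Theta, 9 for Eta — Eta by 9–4.
Lambda vs Delta: 7 to 6, Lambda.
Lambda vs Epsilon: 8 to 5, Lambda.
Lambda vs Eta: Lambda preferred on 1+2+2 = 5 ballots; Eta wins 8–5.
Delta vs Epsilon: 11 to 2, Delta.
Delta vs Eta: 2+2 = 4 for Delta, 9 for Eta — Eta by 9–4.
Epsilon vs Eta: Epsilon is ranked higher on 1+2 = 3 ballots, Eta on 10. Eta wins 10–3.
Eta wins every pairwise contest, so Eta is the Condorcet winner.

Eta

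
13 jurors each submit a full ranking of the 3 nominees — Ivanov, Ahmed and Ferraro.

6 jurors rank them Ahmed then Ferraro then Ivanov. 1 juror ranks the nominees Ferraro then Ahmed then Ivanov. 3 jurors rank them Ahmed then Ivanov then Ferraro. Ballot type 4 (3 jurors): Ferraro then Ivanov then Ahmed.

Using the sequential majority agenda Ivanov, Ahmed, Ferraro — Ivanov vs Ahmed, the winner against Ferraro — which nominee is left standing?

Ahmed

Round 1: Ivanov vs Ahmed — 3–10, Ahmed advances.
Round 2: Ahmed vs Ferraro — 9–4, Ahmed advances.
Ahmed survives the agenda.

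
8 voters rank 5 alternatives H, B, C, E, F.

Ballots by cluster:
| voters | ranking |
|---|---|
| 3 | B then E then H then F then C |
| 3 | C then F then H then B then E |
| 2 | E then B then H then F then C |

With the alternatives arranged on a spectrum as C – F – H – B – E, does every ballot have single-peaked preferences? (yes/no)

yes

Axis positions: C=1, F=2, H=3, B=4, E=5.
Cluster 1 (peak B at position 4): ranking walks positions 4-5-3-2-1, expanding outward from the peak — single-peaked.
Cluster 2 (peak C at position 1): ranking walks positions 1-2-3-4-5, expanding outward from the peak — single-peaked.
Cluster 3 (peak E at position 5): ranking walks positions 5-4-3-2-1, expanding outward from the peak — single-peaked.
Every ranking is single-peaked on this axis.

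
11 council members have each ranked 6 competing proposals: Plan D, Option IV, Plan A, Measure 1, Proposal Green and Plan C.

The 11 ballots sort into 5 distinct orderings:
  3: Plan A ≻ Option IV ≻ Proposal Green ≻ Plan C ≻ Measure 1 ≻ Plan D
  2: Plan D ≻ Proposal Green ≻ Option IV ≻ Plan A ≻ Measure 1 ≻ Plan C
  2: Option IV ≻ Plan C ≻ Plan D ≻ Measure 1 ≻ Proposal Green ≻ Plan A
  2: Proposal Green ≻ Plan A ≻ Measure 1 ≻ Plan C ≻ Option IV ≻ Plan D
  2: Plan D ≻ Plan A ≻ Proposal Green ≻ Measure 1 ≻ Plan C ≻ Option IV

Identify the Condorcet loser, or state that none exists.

none

Pairwise majorities:
Plan D–Option IV: Option IV 7–4.
Plan D vs Plan A: Plan D wins 6–5.
Plan D–Measure 1: Plan D 6–5.
Plan D–Proposal Green: Plan D 6–5.
Plan D vs Plan C: Plan D preferred on 2+2 = 4 ballots; Plan C wins 7–4.
Option IV vs Plan A: Option IV is ranked higher on 2+2 = 4 ballots, Plan A on 7. Plan A wins 7–4.
Option IV vs Measure 1: 3+2+2 = 7 for Option IV, 4 for Measure 1 — Option IV by 7–4.
Option IV vs Proposal Green: Option IV is ranked higher on 3+2 = 5 ballots, Proposal Green on 6. Proposal Green wins 6–5.
Option IV vs Plan C: 3+2+2 = 7 for Option IV, 4 for Plan C — Option IV by 7–4.
Plan A vs Measure 1: Plan A wins 9–2.
Plan A vs Proposal Green: 3+2 = 5 for Plan A, 6 for Proposal Green — Proposal Green by 6–5.
Plan A vs Plan C: Plan A is ranked higher on 3+2+2+2 = 9 ballots, Plan C on 2. Plan A wins 9–2.
Measure 1 vs Proposal Green: 2 to 9, Proposal Green.
Measure 1 vs Plan C: Measure 1 wins 6–5.
Proposal Green vs Plan C: Proposal Green, 9–2.
Every option wins at least one matchup (Plan D beats Plan A; Option IV beats Plan D; Plan A beats Option IV; Measure 1 beats Plan C; Proposal Green beats Option IV; Plan C beats Plan D), so there is no Condorcet loser.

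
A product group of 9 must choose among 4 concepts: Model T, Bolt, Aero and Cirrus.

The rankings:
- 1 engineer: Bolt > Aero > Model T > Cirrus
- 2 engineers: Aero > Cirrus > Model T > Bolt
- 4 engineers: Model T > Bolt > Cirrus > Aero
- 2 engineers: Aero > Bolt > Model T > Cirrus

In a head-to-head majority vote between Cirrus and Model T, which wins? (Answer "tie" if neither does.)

Model T

Ballots ranking Cirrus above Model T: 2.
Ballots ranking Model T above Cirrus: 9 − 2 = 7.
Model T wins the head-to-head 7–2.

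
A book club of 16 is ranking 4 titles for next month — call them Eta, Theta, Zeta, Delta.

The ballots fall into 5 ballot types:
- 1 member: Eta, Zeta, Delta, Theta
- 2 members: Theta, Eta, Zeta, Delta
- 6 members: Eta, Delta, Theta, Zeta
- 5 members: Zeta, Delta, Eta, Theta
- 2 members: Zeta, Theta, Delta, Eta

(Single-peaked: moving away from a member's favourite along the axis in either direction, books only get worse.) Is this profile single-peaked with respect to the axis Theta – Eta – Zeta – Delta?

Axis positions: Theta=1, Eta=2, Zeta=3, Delta=4.
Ballot type 1 (peak Eta at position 2): ranking walks positions 2-3-4-1, expanding outward from the peak — single-peaked.
Ballot type 2 (peak Theta at position 1): ranking walks positions 1-2-3-4, expanding outward from the peak — single-peaked.
Ballot type 3: ranking walks positions 2-4-1-3; Delta is ranked above Zeta even though Zeta lies between Delta and the peak Eta on the axis — preferences dip and rise again. Not single-peaked.
Ballot type 4 (peak Zeta at position 3): ranking walks positions 3-4-2-1, expanding outward from the peak — single-peaked.
Ballot type 5: ranking walks positions 3-1-4-2; Theta is ranked above Eta even though Eta lies between Theta and the peak Zeta on the axis — preferences dip and rise again. Not single-peaked.
Ballot type 3 violates single-peakedness, so the profile is not single-peaked on this axis.

no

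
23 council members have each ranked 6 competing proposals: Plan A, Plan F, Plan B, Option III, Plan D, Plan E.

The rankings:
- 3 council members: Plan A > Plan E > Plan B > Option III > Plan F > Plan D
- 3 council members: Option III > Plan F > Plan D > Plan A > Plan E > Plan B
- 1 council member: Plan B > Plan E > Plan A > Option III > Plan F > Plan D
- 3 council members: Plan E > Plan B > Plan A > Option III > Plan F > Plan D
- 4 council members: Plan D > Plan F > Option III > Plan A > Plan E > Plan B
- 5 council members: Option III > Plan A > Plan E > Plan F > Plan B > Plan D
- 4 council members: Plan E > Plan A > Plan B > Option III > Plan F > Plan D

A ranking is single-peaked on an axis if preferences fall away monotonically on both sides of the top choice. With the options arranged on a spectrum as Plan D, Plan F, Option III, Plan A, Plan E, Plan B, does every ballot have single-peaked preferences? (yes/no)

Axis positions: Plan D=1, Plan F=2, Option III=3, Plan A=4, Plan E=5, Plan B=6.
Cluster 1 (peak Plan A at position 4): ranking walks positions 4-5-6-3-2-1, expanding outward from the peak — single-peaked.
Cluster 2 (peak Option III at position 3): ranking walks positions 3-2-1-4-5-6, expanding outward from the peak — single-peaked.
Cluster 3 (peak Plan B at position 6): ranking walks positions 6-5-4-3-2-1, expanding outward from the peak — single-peaked.
Cluster 4 (peak Plan E at position 5): ranking walks positions 5-6-4-3-2-1, expanding outward from the peak — single-peaked.
Cluster 5 (peak Plan D at position 1): ranking walks positions 1-2-3-4-5-6, expanding outward from the peak — single-peaked.
Cluster 6 (peak Option III at position 3): ranking walks positions 3-4-5-2-6-1, expanding outward from the peak — single-peaked.
Cluster 7 (peak Plan E at position 5): ranking walks positions 5-4-6-3-2-1, expanding outward from the peak — single-peaked.
Every ranking is single-peaked on this axis.

yes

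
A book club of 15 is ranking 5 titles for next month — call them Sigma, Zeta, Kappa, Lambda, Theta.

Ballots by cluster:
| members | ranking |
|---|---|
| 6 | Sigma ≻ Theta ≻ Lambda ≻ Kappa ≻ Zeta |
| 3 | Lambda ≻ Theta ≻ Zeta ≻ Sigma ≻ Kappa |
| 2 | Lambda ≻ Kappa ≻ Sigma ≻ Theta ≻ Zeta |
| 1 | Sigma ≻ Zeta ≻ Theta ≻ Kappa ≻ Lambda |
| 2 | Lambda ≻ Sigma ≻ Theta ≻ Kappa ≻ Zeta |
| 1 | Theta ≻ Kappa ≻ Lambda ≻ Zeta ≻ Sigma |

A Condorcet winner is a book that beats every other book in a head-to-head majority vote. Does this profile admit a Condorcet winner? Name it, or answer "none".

Head-to-head results (15 members):
Sigma vs Zeta: Sigma wins 11–4.
Sigma–Kappa: Sigma 12–3.
Sigma–Lambda: Lambda 8–7.
Sigma vs Theta: Sigma, 11–4.
Zeta vs Kappa: Kappa wins 11–4.
Zeta–Lambda: Lambda 14–1.
Zeta–Theta: Theta 14–1.
Kappa vs Lambda: Lambda, 13–2.
Kappa–Theta: Theta 13–2.
Lambda vs Theta: Theta wins 8–7.
No book is unbeaten: Sigma loses to Lambda; Zeta loses to Sigma; Kappa loses to Sigma; Lambda loses to Theta; Theta loses to Sigma. In particular Sigma beats Theta beats Lambda beats Sigma is a majority cycle — no Condorcet winner exists.

none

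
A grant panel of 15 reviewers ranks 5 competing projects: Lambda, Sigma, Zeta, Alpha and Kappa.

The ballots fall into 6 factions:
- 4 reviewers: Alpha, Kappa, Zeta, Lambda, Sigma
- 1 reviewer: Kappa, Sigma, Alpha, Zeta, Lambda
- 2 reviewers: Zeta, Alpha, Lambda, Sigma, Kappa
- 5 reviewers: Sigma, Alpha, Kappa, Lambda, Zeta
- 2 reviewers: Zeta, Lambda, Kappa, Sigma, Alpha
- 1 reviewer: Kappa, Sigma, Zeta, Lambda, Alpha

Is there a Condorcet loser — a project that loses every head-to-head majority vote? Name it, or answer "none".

Head-to-head results (15 reviewers):
Lambda vs Sigma: Lambda wins 8–7.
Lambda vs Zeta: 5 for Lambda, 10 for Zeta — Zeta by 10–5.
Lambda–Alpha: Alpha 12–3.
Lambda–Kappa: Kappa 11–4.
Sigma vs Zeta: Zeta, 8–7.
Sigma vs Alpha: Sigma is ranked higher on 1+5+2+1 = 9 ballots, Alpha on 6. Sigma wins 9–6.
Sigma vs Kappa: Kappa, 8–7.
Zeta–Alpha: Alpha 10–5.
Zeta vs Kappa: Zeta is ranked higher on 2+2 = 4 ballots, Kappa on 11. Kappa wins 11–4.
Alpha vs Kappa: Alpha wins 11–4.
Each project has at least one pairwise win (Lambda beats Sigma; Sigma beats Alpha; Zeta beats Lambda; Alpha beats Lambda; Kappa beats Lambda) — no Condorcet loser.

none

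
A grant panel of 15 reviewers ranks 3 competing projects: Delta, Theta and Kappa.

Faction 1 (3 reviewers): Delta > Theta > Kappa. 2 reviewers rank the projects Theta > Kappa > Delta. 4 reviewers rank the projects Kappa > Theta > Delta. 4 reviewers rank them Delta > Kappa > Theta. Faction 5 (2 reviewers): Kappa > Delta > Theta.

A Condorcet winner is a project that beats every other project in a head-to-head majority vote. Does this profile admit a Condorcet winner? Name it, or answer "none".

Check each pair by majority over 15 ballots:
Delta vs Theta: Delta wins 9–6.
Delta–Kappa: Kappa 8–7.
Theta vs Kappa: Theta preferred on 3+2 = 5 ballots; Kappa wins 10–5.
Kappa beats each of Delta, Theta — Kappa is the Condorcet winner.

Kappa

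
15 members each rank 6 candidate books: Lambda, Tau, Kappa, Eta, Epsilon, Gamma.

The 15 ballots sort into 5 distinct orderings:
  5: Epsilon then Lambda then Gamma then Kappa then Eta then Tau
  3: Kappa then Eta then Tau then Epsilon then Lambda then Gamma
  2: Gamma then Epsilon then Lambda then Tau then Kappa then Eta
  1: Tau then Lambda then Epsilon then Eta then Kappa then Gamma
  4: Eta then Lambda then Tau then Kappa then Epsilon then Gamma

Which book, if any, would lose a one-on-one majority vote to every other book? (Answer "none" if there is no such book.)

Gamma

Head-to-head results (15 members):
Lambda vs Tau: Lambda, 11–4.
Lambda vs Kappa: 5+2+1+4 = 12 for Lambda, 3 for Kappa — Lambda by 12–3.
Lambda vs Eta: 8 to 7, Lambda.
Lambda–Epsilon: Epsilon 10–5.
Lambda vs Gamma: Lambda wins 13–2.
Tau–Kappa: Kappa 8–7.
Tau vs Eta: 2+1 = 3 for Tau, 12 for Eta — Eta by 12–3.
Tau vs Epsilon: 3+1+4 = 8 for Tau, 7 for Epsilon — Tau by 8–7.
Tau vs Gamma: 8 to 7, Tau.
Kappa vs Eta: Kappa is ranked higher on 5+3+2 = 10 ballots, Eta on 5. Kappa wins 10–5.
Kappa vs Epsilon: Epsilon wins 8–7.
Kappa vs Gamma: Kappa, 8–7.
Eta vs Epsilon: Eta preferred on 3+4 = 7 ballots; Epsilon wins 8–7.
Eta vs Gamma: Eta is ranked higher on 3+1+4 = 8 ballots, Gamma on 7. Eta wins 8–7.
Epsilon vs Gamma: 5+3+1+4 = 13 for Epsilon, 2 for Gamma — Epsilon by 13–2.
Gamma loses to every other book — it is the Condorcet loser.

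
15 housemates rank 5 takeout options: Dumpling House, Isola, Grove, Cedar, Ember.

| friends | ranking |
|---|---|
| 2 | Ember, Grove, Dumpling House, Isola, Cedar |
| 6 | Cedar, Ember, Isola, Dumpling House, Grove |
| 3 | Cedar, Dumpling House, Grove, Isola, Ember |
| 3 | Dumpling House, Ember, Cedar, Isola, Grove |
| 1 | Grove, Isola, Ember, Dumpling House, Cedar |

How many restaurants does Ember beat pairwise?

3

Ember against each rival (15 friends):
Ember vs Dumpling House: Ember, 9–6.
Ember vs Isola: Ember, 11–4.
Ember vs Grove: Ember wins 11–4.
Ember–Cedar: Cedar 9–6.
Ember beats Dumpling House, Isola, Grove; loses to Cedar — 3 pairwise wins.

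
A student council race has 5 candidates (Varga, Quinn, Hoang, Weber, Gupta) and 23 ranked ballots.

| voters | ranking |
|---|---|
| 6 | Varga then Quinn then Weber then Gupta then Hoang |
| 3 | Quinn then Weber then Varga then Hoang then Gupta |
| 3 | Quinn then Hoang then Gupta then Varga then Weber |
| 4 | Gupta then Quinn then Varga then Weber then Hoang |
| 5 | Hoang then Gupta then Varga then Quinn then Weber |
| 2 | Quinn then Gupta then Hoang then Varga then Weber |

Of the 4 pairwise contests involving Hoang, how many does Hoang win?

0

Hoang against each rival (23 voters):
Hoang–Varga: Varga 13–10.
Hoang vs Quinn: 5 to 18, Quinn.
Hoang vs Weber: Hoang is ranked higher on 3+5+2 = 10 ballots, Weber on 13. Weber wins 13–10.
Hoang vs Gupta: Gupta, 12–11.
Hoang beats no one; loses to Varga, Quinn, Weber, Gupta — 0 pairwise wins.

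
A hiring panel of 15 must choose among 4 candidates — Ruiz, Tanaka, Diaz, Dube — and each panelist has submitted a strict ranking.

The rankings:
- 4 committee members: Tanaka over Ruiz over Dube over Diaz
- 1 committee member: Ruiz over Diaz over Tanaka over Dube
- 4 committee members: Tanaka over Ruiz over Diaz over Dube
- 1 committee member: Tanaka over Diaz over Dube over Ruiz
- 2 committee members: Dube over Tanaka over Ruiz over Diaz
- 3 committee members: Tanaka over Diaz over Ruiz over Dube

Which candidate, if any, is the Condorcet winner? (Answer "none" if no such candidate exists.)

Check each pair by majority over 15 ballots:
Ruiz vs Tanaka: Tanaka wins 14–1.
Ruiz vs Diaz: Ruiz wins 11–4.
Ruiz vs Dube: Ruiz, 12–3.
Tanaka vs Diaz: Tanaka wins 14–1.
Tanaka–Dube: Tanaka 13–2.
Diaz–Dube: Diaz 9–6.
Only Tanaka has no losses; Tanaka is the Condorcet winner.

Tanaka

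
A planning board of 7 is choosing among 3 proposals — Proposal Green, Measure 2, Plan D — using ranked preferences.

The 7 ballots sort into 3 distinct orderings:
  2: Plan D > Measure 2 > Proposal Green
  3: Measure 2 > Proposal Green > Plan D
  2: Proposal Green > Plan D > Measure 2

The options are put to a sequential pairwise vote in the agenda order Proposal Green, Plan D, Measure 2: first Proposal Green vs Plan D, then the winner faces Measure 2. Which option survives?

Measure 2

Round 1: Proposal Green vs Plan D — 5–2, Proposal Green advances.
Round 2: Proposal Green vs Measure 2 — 2–5, Measure 2 advances.
The agenda winner is Measure 2.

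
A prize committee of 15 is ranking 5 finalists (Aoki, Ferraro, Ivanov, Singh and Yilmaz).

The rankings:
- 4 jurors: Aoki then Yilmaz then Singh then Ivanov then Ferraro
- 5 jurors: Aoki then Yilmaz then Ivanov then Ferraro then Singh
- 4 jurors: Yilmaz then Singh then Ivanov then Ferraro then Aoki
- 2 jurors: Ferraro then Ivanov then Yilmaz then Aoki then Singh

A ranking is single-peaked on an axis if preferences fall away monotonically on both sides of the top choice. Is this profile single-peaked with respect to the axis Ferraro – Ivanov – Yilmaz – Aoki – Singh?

Axis positions: Ferraro=1, Ivanov=2, Yilmaz=3, Aoki=4, Singh=5.
Type 1 (peak Aoki at position 4): ranking walks positions 4-3-5-2-1, expanding outward from the peak — single-peaked.
Type 2 (peak Aoki at position 4): ranking walks positions 4-3-2-1-5, expanding outward from the peak — single-peaked.
Type 3: ranking walks positions 3-5-2-1-4; Singh is ranked above Aoki even though Aoki lies between Singh and the peak Yilmaz on the axis — preferences dip and rise again. Not single-peaked.
Type 4 (peak Ferraro at position 1): ranking walks positions 1-2-3-4-5, expanding outward from the peak — single-peaked.
Type 3 violates single-peakedness, so the profile is not single-peaked on this axis.

no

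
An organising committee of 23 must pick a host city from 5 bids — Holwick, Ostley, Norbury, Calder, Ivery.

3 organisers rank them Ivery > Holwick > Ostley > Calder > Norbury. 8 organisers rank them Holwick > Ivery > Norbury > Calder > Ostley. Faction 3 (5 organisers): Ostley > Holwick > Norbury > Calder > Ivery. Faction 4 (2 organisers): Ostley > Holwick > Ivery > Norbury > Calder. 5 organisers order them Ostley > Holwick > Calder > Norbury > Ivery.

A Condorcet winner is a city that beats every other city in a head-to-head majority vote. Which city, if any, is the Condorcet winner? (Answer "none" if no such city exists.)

Ostley

Head-to-head results (23 organisers):
Holwick vs Ostley: 11 to 12, Ostley.
Holwick vs Norbury: Holwick preferred on 3+8+5+2+5 = 23 ballots; Holwick wins 23–0.
Holwick vs Calder: 3+8+5+2+5 = 23 for Holwick, 0 for Calder — Holwick by 23–0.
Holwick vs Ivery: Holwick preferred on 8+5+2+5 = 20 ballots; Holwick wins 20–3.
Ostley vs Norbury: 15 to 8, Ostley.
Ostley vs Calder: 3+5+2+5 = 15 for Ostley, 8 for Calder — Ostley by 15–8.
Ostley vs Ivery: Ostley preferred on 5+2+5 = 12 ballots; Ostley wins 12–11.
Norbury vs Calder: 8+5+2 = 15 for Norbury, 8 for Calder — Norbury by 15–8.
Norbury vs Ivery: Norbury preferred on 5+5 = 10 ballots; Ivery wins 13–10.
Calder vs Ivery: Calder preferred on 5+5 = 10 ballots; Ivery wins 13–10.
Ostley beats each of Holwick, Norbury, Calder, Ivery — Ostley is the Condorcet winner.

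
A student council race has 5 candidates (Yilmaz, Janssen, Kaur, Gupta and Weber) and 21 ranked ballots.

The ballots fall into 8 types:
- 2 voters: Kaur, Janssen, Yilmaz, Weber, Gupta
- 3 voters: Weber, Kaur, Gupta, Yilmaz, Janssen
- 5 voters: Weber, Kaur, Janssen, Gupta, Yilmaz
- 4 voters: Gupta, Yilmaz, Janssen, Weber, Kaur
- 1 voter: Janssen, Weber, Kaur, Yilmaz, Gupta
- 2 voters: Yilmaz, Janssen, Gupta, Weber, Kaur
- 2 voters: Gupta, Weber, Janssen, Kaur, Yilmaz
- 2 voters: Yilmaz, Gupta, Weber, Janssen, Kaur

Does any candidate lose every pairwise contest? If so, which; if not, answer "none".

Pairwise majorities:
Yilmaz vs Janssen: Yilmaz preferred on 3+4+2+2 = 11 ballots; Yilmaz wins 11–10.
Yilmaz vs Kaur: Yilmaz is ranked higher on 4+2+2 = 8 ballots, Kaur on 13. Kaur wins 13–8.
Yilmaz vs Gupta: Gupta, 14–7.
Yilmaz vs Weber: Weber, 11–10.
Janssen–Kaur: Janssen 11–10.
Janssen vs Gupta: 10 to 11, Gupta.
Janssen vs Weber: Weber, 12–9.
Kaur vs Gupta: Kaur is ranked higher on 2+3+5+1 = 11 ballots, Gupta on 10. Kaur wins 11–10.
Kaur vs Weber: 2 for Kaur, 19 for Weber — Weber by 19–2.
Gupta vs Weber: Weber wins 11–10.
Every candidate wins at least one matchup (Yilmaz beats Janssen; Janssen beats Kaur; Kaur beats Yilmaz; Gupta beats Yilmaz; Weber beats Yilmaz), so there is no Condorcet loser.

none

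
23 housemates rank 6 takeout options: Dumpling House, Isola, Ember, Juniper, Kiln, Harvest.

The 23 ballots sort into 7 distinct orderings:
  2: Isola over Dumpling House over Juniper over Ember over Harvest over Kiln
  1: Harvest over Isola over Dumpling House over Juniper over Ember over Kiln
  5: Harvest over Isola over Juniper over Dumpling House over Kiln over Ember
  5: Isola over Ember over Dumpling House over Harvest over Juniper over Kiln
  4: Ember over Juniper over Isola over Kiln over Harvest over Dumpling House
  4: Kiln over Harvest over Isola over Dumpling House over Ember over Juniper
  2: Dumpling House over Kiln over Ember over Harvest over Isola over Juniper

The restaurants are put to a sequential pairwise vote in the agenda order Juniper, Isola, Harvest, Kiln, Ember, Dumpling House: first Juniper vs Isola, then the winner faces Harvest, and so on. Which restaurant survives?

Dumpling House

Round 1: Juniper vs Isola — 4–19, Isola advances.
Round 2: Isola vs Harvest — 11–12, Harvest advances.
Round 3: Harvest vs Kiln — 13–10, Harvest advances.
Round 4: Harvest vs Ember — 10–13, Ember advances.
Round 5: Ember vs Dumpling House — 9–14, Dumpling House advances.
Dumpling House survives the agenda.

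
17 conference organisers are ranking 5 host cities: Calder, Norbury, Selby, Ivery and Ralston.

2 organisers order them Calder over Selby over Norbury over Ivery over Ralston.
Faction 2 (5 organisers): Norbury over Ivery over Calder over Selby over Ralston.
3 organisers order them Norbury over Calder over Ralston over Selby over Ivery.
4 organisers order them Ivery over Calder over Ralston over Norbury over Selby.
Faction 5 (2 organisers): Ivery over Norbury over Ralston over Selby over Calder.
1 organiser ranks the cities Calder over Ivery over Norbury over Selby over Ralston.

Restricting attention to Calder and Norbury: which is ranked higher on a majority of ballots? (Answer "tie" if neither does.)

Ballots ranking Calder above Norbury: 2 + 4 + 1 = 7.
Ballots ranking Norbury above Calder: 17 − 7 = 10.
Norbury wins the head-to-head 10–7.

Norbury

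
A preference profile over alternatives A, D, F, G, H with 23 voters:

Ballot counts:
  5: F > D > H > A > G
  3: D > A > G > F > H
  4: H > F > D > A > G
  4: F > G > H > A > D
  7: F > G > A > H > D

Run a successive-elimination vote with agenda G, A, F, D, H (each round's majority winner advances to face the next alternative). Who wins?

F

Round 1: G vs A — 11–12, A advances.
Round 2: A vs F — 3–20, F advances.
Round 3: F vs D — 20–3, F advances.
Round 4: F vs H — 19–4, F advances.
F survives the agenda.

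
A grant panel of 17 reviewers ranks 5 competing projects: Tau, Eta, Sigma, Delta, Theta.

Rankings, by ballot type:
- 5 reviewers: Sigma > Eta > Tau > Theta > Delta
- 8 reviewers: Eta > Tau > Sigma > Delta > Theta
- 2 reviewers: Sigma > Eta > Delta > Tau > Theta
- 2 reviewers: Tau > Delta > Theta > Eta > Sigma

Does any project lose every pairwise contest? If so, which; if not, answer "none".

Theta

Head-to-head results (17 reviewers):
Tau vs Eta: 2 for Tau, 15 for Eta — Eta by 15–2.
Tau vs Sigma: Tau wins 10–7.
Tau vs Delta: Tau, 15–2.
Tau–Theta: Tau 17–0.
Eta vs Sigma: Eta wins 10–7.
Eta vs Delta: Eta, 15–2.
Eta vs Theta: 15 to 2, Eta.
Sigma–Delta: Sigma 15–2.
Sigma vs Theta: Sigma preferred on 5+8+2 = 15 ballots; Sigma wins 15–2.
Delta vs Theta: 12 to 5, Delta.
Only Theta has no wins; Theta is the Condorcet loser.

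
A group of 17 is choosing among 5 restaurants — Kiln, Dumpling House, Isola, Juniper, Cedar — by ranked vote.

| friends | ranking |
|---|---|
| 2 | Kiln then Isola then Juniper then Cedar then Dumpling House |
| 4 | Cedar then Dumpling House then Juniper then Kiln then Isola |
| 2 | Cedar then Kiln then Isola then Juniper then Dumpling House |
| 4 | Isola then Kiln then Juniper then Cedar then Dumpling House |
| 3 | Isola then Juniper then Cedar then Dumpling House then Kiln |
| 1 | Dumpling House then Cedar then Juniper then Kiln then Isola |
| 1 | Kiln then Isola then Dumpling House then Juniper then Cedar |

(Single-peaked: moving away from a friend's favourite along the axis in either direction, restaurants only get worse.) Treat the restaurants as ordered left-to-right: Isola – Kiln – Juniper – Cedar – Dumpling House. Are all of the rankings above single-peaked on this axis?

Axis positions: Isola=1, Kiln=2, Juniper=3, Cedar=4, Dumpling House=5.
Type 1 (peak Kiln at position 2): ranking walks positions 2-1-3-4-5, expanding outward from the peak — single-peaked.
Type 2 (peak Cedar at position 4): ranking walks positions 4-5-3-2-1, expanding outward from the peak — single-peaked.
Type 3: ranking walks positions 4-2-1-3-5; Kiln is ranked above Juniper even though Juniper lies between Kiln and the peak Cedar on the axis — preferences dip and rise again. Not single-peaked.
Type 4 (peak Isola at position 1): ranking walks positions 1-2-3-4-5, expanding outward from the peak — single-peaked.
Type 5: ranking walks positions 1-3-4-5-2; Juniper is ranked above Kiln even though Kiln lies between Juniper and the peak Isola on the axis — preferences dip and rise again. Not single-peaked.
Type 6 (peak Dumpling House at position 5): ranking walks positions 5-4-3-2-1, expanding outward from the peak — single-peaked.
Type 7: ranking walks positions 2-1-5-3-4; Dumpling House is ranked above Juniper even though Juniper lies between Dumpling House and the peak Kiln on the axis — preferences dip and rise again. Not single-peaked.
Type 3 violates single-peakedness, so the profile is not single-peaked on this axis.

no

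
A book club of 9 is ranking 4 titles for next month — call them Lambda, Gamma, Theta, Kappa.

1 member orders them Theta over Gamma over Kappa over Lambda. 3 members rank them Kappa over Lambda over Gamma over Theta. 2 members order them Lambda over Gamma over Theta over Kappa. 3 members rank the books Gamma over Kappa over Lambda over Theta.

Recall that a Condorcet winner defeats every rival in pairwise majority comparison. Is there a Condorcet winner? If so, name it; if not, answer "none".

Head-to-head results (9 members):
Lambda vs Gamma: 3+2 = 5 for Lambda, 4 for Gamma — Lambda by 5–4.
Lambda vs Theta: Lambda preferred on 3+2+3 = 8 ballots; Lambda wins 8–1.
Lambda vs Kappa: 2 for Lambda, 7 for Kappa — Kappa by 7–2.
Gamma vs Theta: 8 to 1, Gamma.
Gamma vs Kappa: Gamma preferred on 1+2+3 = 6 ballots; Gamma wins 6–3.
Theta vs Kappa: Theta preferred on 1+2 = 3 ballots; Kappa wins 6–3.
Each book drops at least one matchup (Lambda loses to Kappa; Gamma loses to Lambda; Theta loses to Lambda; Kappa loses to Gamma); the cycle Lambda beats Gamma beats Kappa beats Lambda rules out a Condorcet winner.

none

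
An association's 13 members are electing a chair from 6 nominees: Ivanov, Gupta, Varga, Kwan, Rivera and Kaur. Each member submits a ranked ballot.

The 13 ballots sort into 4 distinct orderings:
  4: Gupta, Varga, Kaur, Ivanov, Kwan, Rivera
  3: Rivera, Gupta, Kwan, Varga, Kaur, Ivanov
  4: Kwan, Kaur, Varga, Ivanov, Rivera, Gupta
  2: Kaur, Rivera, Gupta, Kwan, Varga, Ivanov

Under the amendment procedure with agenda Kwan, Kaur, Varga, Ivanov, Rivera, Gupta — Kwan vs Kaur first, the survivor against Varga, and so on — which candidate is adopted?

Gupta

Round 1: Kwan vs Kaur — 7–6, Kwan advances.
Round 2: Kwan vs Varga — 9–4, Kwan advances.
Round 3: Kwan vs Ivanov — 9–4, Kwan advances.
Round 4: Kwan vs Rivera — 8–5, Kwan advances.
Round 5: Kwan vs Gupta — 4–9, Gupta advances.
The agenda winner is Gupta.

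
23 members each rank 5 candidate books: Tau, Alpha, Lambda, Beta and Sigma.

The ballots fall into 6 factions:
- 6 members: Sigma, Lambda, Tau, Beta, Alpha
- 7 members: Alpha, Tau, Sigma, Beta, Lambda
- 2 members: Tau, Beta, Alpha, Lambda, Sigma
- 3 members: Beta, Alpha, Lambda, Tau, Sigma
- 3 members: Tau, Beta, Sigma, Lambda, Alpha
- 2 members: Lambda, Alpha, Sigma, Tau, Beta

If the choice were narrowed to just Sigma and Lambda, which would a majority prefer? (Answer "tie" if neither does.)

Ballots ranking Sigma above Lambda: 6 + 7 + 3 = 16.
Ballots ranking Lambda above Sigma: 23 − 16 = 7.
Sigma wins the head-to-head 16–7.

Sigma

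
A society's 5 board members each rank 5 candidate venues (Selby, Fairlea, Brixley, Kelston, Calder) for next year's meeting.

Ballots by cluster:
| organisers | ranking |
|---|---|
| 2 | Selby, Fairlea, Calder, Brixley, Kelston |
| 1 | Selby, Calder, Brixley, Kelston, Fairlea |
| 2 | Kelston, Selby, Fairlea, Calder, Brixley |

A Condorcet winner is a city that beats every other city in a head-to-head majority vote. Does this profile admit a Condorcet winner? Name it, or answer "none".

Selby

Check each pair by majority over 5 ballots:
Selby–Fairlea: Selby 5–0.
Selby vs Brixley: Selby wins 5–0.
Selby vs Kelston: 3 to 2, Selby.
Selby vs Calder: 5 to 0, Selby.
Fairlea–Brixley: Fairlea 4–1.
Fairlea–Kelston: Kelston 3–2.
Fairlea vs Calder: Fairlea wins 4–1.
Brixley vs Kelston: 2+1 = 3 for Brixley, 2 for Kelston — Brixley by 3–2.
Brixley vs Calder: Calder wins 5–0.
Kelston vs Calder: Calder, 3–2.
Only Selby has no losses; Selby is the Condorcet winner.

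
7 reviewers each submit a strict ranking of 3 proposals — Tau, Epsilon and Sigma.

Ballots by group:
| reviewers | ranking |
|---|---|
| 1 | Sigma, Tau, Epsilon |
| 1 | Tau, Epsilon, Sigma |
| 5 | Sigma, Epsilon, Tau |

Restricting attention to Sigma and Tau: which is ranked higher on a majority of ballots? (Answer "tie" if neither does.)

Ballots ranking Sigma above Tau: 1 + 5 = 6.
Ballots ranking Tau above Sigma: 7 − 6 = 1.
Sigma wins the head-to-head 6–1.

Sigma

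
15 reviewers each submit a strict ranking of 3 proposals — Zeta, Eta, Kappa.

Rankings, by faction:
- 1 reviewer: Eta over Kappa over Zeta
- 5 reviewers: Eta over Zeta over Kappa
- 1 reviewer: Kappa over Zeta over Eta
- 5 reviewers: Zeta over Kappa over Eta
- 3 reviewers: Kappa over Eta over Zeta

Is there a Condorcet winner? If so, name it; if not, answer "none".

Check each pair by majority over 15 ballots:
Zeta vs Eta: 1+5 = 6 for Zeta, 9 for Eta — Eta by 9–6.
Zeta vs Kappa: 5+5 = 10 for Zeta, 5 for Kappa — Zeta by 10–5.
Eta vs Kappa: 6 to 9, Kappa.
Every project loses at least once (Zeta loses to Eta; Eta loses to Kappa; Kappa loses to Zeta). The majority relation contains the cycle Zeta beats Kappa beats Eta beats Zeta, so there is no Condorcet winner.

none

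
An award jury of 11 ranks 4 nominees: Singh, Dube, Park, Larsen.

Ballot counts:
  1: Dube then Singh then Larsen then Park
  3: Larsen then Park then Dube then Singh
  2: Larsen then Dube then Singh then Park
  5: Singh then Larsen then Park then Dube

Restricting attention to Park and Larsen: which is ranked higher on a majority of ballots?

No ballot ranks Park above Larsen: 0.
Ballots ranking Larsen above Park: 11 − 0 = 11.
Larsen wins the head-to-head 11–0.

Larsen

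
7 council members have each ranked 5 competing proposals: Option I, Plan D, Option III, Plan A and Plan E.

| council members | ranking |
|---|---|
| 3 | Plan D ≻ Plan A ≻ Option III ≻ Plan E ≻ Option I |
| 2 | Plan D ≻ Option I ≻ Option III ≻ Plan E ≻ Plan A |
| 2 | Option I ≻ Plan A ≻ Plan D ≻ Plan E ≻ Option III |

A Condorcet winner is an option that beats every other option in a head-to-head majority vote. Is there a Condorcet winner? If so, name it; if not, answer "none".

Pairwise majorities:
Option I vs Plan D: 2 for Option I, 5 for Plan D — Plan D by 5–2.
Option I vs Option III: 2+2 = 4 for Option I, 3 for Option III — Option I by 4–3.
Option I vs Plan A: Option I is ranked higher on 2+2 = 4 ballots, Plan A on 3. Option I wins 4–3.
Option I vs Plan E: Option I preferred on 2+2 = 4 ballots; Option I wins 4–3.
Plan D vs Option III: 3+2+2 = 7 for Plan D, 0 for Option III — Plan D by 7–0.
Plan D vs Plan A: Plan D is ranked higher on 3+2 = 5 ballots, Plan A on 2. Plan D wins 5–2.
Plan D vs Plan E: Plan D is ranked higher on 3+2+2 = 7 ballots, Plan E on 0. Plan D wins 7–0.
Option III vs Plan A: Option III preferred on 2 ballots; Plan A wins 5–2.
Option III vs Plan E: 3+2 = 5 for Option III, 2 for Plan E — Option III by 5–2.
Plan A vs Plan E: Plan A preferred on 3+2 = 5 ballots; Plan A wins 5–2.
Plan D defeats every rival head-to-head and is the Condorcet winner.

Plan D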